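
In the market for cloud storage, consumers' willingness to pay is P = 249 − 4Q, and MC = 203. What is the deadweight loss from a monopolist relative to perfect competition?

DWL = 66.125

Under competition P = MC = 203, so Q = (249 − 203)/4 = 11.5.
The monopolist equates marginal revenue to marginal cost: 249 − 8Q = 203, so Q = 5.75. From demand, P = 226.
DWL is the triangle between Q = 5.75 and Q = 11.5: ½·(11.5 − 5.75)·(226 − 203) = 66.125.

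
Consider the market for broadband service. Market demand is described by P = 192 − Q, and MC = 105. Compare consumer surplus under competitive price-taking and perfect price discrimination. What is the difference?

Perfect competition: P = MC = 105, so 192 − Q = 105 and Q = 87.
CS = ½·(192 − 105)·87 = 3784.5.
A perfectly discriminating monopolist sells every unit with P(Q) ≥ MC(Q), so output equals the competitive quantity Q = 87. Each buyer pays their reservation price, so CS = 0 and the firm captures all surplus.
CS = 0.
Change in consumer surplus: 0 − 3784.5 = −3784.5.

Consumer surplus falls by 3784.5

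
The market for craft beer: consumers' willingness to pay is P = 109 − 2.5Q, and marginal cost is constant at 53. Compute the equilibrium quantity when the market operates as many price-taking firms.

Under competition P = MC = 53, so Q = (109 − 53)/2.5 = 22.4.

Q = 22.4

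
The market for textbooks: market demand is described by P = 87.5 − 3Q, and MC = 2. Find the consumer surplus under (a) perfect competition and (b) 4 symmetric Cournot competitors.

Under competition P = MC = 2, so Q = (87.5 − 2)/3 = 28.5.
CS = ½·(87.5 − 2)·28.5 = 1218.375.
Cournot with 4 identical firms: the symmetric best-response condition is 87.5 − 15q = 2. Each firm produces q = 5.7, total output Q = 22.8, price P = 19.1.
CS = ½·(87.5 − 19.1)·22.8 = 779.76.

Competition: CS = 1218.375; Cournot: CS = 779.76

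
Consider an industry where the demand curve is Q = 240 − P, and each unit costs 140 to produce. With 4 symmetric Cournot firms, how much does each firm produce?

Inverting demand: P = 240 − Q.
Cournot with 4 identical firms: the symmetric best-response condition is 240 − 5q = 140. Each firm produces q = 20, total output Q = 80, price P = 160.

q_i = 20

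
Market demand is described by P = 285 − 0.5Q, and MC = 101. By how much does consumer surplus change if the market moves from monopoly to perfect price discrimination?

The monopolist equates marginal revenue to marginal cost: 285 − Q = 101, so Q = 184. From demand, P = 193.
CS = ½·(285 − 193)·184 = 8464.
With perfect price discrimination, output is the efficient level Q = 368 (where demand meets MC), but every buyer pays their willingness to pay: CS = 0 and PS = total surplus.
CS = 0.
Change in consumer surplus: 0 − 8464 = −8464.

Consumer surplus falls by 8464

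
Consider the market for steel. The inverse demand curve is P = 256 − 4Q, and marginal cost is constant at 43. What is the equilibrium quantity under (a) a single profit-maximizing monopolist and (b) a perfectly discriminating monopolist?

Monopoly: Q = 26.625; Perfect PD: Q = 53.25

A monopolist chooses Q where MR = MC. MR = 256 − 8Q; setting this equal to 43 gives Q = 26.625 and P = 149.5.
A perfectly discriminating monopolist sells every unit with P(Q) ≥ MC(Q), so output equals the competitive quantity Q = 53.25. Each buyer pays their reservation price, so CS = 0 and the firm captures all surplus.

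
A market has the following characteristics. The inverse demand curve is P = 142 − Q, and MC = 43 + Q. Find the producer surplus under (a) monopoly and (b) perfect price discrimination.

Monopoly: PS = 1633.5; Perfect PD: PS = 2450.25

Monopoly sets MR = MC: 142 − 2Q = 43 + Q ⇒ Q = 33, P = 142 − 33 = 109.
PS = P·Q − VC(Q) = 109·33 − (43·33 + ½·1·33²) = 1633.5.
Under first-degree price discrimination the firm charges each unit its demand price and produces up to where P = MC, i.e. Q = 49.5. Consumer surplus is zero; producer surplus equals total surplus.
PS = ½·(142 − 43)·49.5 = 2450.25.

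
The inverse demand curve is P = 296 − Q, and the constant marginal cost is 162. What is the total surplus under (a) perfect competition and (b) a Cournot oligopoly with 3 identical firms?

Competition: TS = 8978; Cournot: TS = 8416.875

Perfect competition: P = MC = 162, so 296 − Q = 162 and Q = 134.
CS = ½·(296 − 162)·134 = 8978; PS = (162 − 162)·134 = 0; TS = 8978.
In a 3-firm Cournot equilibrium, symmetry and the first-order condition give q = (296 − 162)/(4) = 33.5. So Q = 100.5 and P = 195.5.
CS = ½·(296 − 195.5)·100.5 = 5050.125; PS = (195.5 − 162)·100.5 = 3366.75; TS = 8416.875.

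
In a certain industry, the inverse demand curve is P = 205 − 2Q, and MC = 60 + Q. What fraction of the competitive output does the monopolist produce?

Q_m/Q_c = 0.6

A monopolist chooses Q where MR = MC. MR = 205 − 4Q; setting this equal to 60 + Q gives Q = 29 and P = 147.
Under competition P = MC: 205 − 2Q = 60 + Q ⇒ Q = 145/3, P = 325/3.
Ratio Q_m/Q_c = 29/(145/3) = 0.6.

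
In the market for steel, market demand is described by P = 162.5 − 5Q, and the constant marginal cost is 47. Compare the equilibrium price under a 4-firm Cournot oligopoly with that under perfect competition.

Cournot: P = 70.1; Competition: P = 47

In a 4-firm Cournot equilibrium, symmetry and the first-order condition give q = (162.5 − 47)/(25) = 4.62. So Q = 18.48 and P = 70.1.
Under competition P = MC = 47, so Q = (162.5 − 47)/5 = 23.1.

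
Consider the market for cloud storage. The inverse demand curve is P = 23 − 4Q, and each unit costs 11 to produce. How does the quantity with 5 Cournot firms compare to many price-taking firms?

In a 5-firm Cournot equilibrium, symmetry and the first-order condition give q = (23 − 11)/(24) = 0.5. So Q = 2.5 and P = 13.
Perfect competition: P = MC = 11, so 23 − 4Q = 11 and Q = 3.

Cournot: Q = 2.5; Competition: Q = 3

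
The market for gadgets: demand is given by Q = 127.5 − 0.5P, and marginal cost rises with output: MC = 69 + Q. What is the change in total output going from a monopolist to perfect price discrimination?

Inverting demand: P = 255 − 2Q.
The monopolist equates marginal revenue to marginal cost: 255 − 4Q = 69 + Q, so Q = 37.2. From demand, P = 180.6.
A perfectly discriminating monopolist sells every unit with P(Q) ≥ MC(Q), so output equals the competitive quantity Q = 62. Each buyer pays their reservation price, so CS = 0 and the firm captures all surplus.
Change in total output: 62 − 37.2 = 24.8.

Q rises by 24.8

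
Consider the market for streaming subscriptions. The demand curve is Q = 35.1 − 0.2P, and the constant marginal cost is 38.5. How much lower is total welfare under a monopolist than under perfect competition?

Inverting demand: P = 175.5 − 5Q.
Competitive firms price at marginal cost: P = 38.5, giving Q = 27.4.
CS = ½·(175.5 − 38.5)·27.4 = 1876.9; PS = (38.5 − 38.5)·27.4 = 0; TS = 1876.9.
A monopolist chooses Q where MR = MC. MR = 175.5 − 10Q; setting this equal to 38.5 gives Q = 13.7 and P = 107.
CS = ½·(175.5 − 107)·13.7 = 469.225; PS = (107 − 38.5)·13.7 = 938.45; TS = 1407.675.
Change in total welfare: 1407.675 − 1876.9 = −469.225.

Total welfare falls by 469.225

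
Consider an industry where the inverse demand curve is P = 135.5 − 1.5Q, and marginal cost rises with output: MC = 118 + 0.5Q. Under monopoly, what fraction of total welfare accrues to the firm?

PS/TS = 0.7

The monopolist equates marginal revenue to marginal cost: 135.5 − 3Q = 118 + 0.5Q, so Q = 5. From demand, P = 128.
CS = ½·(135.5 − 128)·5 = 18.75.
PS = P·Q − VC(Q) = 128·5 − (118·5 + ½·0.5·5²) = 43.75.
Share captured = PS/TS = 43.75/62.5 = 0.7.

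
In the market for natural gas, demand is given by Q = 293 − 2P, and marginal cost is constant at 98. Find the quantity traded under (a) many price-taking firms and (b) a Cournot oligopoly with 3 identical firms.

Inverting demand: P = 146.5 − 0.5Q.
Competitive firms price at marginal cost: P = 98, giving Q = 97.
In a 3-firm Cournot equilibrium, symmetry and the first-order condition give q = (146.5 − 98)/(2) = 24.25. So Q = 72.75 and P = 110.125.

Competition: Q = 97; Cournot: Q = 72.75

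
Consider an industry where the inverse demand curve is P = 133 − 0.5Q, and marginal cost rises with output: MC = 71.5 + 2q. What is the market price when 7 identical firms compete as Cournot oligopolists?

P = 97.125

With 7 symmetric Cournot firms, each firm's FOC gives 133 − 4q = 71.5 + 2q, so q = 10.25, Q = 7·10.25 = 71.75, and P = 97.125.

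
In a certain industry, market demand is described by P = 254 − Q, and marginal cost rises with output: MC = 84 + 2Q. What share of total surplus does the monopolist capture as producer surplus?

A monopolist chooses Q where MR = MC. MR = 254 − 2Q; setting this equal to 84 + 2Q gives Q = 42.5 and P = 211.5.
CS = ½·(254 − 211.5)·42.5 = 903.125.
PS = P·Q − VC(Q) = 211.5·42.5 − (84·42.5 + ½·2·42.5²) = 3612.5.
Share captured = PS/TS = 3612.5/4515.625 = 0.8.

PS/TS = 0.8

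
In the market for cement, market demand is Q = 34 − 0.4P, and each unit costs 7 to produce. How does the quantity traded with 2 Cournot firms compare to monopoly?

Cournot: Q = 20.8; Monopoly: Q = 15.6

Inverting demand: P = 85 − 2.5Q.
Cournot with 2 identical firms: the symmetric best-response condition is 85 − 7.5q = 7. Each firm produces q = 10.4, total output Q = 20.8, price P = 33.
A monopolist chooses Q where MR = MC. MR = 85 − 5Q; setting this equal to 7 gives Q = 15.6 and P = 46.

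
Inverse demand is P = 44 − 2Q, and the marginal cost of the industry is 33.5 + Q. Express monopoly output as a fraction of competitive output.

Q_m/Q_c = 0.6

A monopolist chooses Q where MR = MC. MR = 44 − 4Q; setting this equal to 33.5 + Q gives Q = 2.1 and P = 39.8.
Competitive equilibrium sets price equal to marginal cost: 44 − 2Q = 33.5 + Q, so Q = 3.5 and P = 37.
Ratio Q_m/Q_c = 2.1/3.5 = 0.6.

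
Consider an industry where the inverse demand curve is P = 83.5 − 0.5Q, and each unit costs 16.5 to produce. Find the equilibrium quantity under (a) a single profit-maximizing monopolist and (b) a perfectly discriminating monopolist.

The monopolist equates marginal revenue to marginal cost: 83.5 − Q = 16.5, so Q = 67. From demand, P = 50.
Under first-degree price discrimination the firm charges each unit its demand price and produces up to where P = MC, i.e. Q = 134. Consumer surplus is zero; producer surplus equals total surplus.

Monopoly: Q = 67; Perfect PD: Q = 134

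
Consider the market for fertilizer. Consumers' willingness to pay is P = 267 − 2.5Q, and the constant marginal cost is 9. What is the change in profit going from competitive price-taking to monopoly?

Profit rises by 6656.4

Perfect competition: P = MC = 9, so 267 − 2.5Q = 9 and Q = 103.2.
Profit = (9 − 9)·103.2 = 0.
The monopolist equates marginal revenue to marginal cost: 267 − 5Q = 9, so Q = 51.6. From demand, P = 138.
Profit = (138 − 9)·51.6 = 6656.4.
Change in profit: 6656.4 − 0 = 6656.4.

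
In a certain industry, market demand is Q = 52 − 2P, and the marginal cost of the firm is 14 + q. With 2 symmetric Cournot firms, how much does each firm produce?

Inverting demand: P = 26 − 0.5Q.
With 2 symmetric Cournot firms, each firm's FOC gives 26 − 1.5q = 14 + q, so q = 4.8, Q = 2·4.8 = 9.6, and P = 21.2.

q_i = 4.8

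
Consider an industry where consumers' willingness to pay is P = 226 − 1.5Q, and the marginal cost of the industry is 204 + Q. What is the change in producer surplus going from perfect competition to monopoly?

Under competition P = MC: 226 − 1.5Q = 204 + Q ⇒ Q = 8.8, P = 212.8.
PS = P·Q − VC(Q) = 212.8·8.8 − (204·8.8 + ½·1·8.8²) = 38.72.
A monopolist chooses Q where MR = MC. MR = 226 − 3Q; setting this equal to 204 + Q gives Q = 5.5 and P = 217.75.
PS = P·Q − VC(Q) = 217.75·5.5 − (204·5.5 + ½·1·5.5²) = 60.5.
Change in producer surplus: 60.5 − 38.72 = 21.78.

PS rises by 21.78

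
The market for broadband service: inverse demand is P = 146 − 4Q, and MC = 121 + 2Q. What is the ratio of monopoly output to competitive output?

Monopoly sets MR = MC: 146 − 8Q = 121 + 2Q ⇒ Q = 2.5, P = 146 − 4·2.5 = 136.
Under competition P = MC: 146 − 4Q = 121 + 2Q ⇒ Q = 25/6, P = 388/3.
Ratio Q_m/Q_c = 2.5/(25/6) = 0.6.

Q_m/Q_c = 0.6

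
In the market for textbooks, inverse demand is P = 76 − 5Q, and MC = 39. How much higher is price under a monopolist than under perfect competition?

Price rises by 18.5

Perfect competition: P = MC = 39, so 76 − 5Q = 39 and Q = 7.4.
Monopoly sets MR = MC: 76 − 10Q = 39 ⇒ Q = 3.7, P = 76 − 5·3.7 = 57.5.
Change in price: 57.5 − 39 = 18.5.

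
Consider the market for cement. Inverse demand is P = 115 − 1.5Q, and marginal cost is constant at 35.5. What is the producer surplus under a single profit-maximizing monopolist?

PS = 1053.375

A monopolist chooses Q where MR = MC. MR = 115 − 3Q; setting this equal to 35.5 gives Q = 26.5 and P = 75.25.
PS = (75.25 − 35.5)·26.5 = 1053.375.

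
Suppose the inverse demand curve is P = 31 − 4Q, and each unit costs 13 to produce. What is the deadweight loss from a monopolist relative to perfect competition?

DWL = 10.125

Competitive firms price at marginal cost: P = 13, giving Q = 4.5.
The monopolist equates marginal revenue to marginal cost: 31 − 8Q = 13, so Q = 2.25. From demand, P = 22.
DWL is the triangle between Q = 2.25 and Q = 4.5: ½·(4.5 − 2.25)·(22 − 13) = 10.125.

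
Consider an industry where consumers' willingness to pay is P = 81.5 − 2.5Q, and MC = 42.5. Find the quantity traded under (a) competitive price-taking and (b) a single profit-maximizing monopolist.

Competition: Q = 15.6; Monopoly: Q = 7.8

Perfect competition: P = MC = 42.5, so 81.5 − 2.5Q = 42.5 and Q = 15.6.
Monopoly sets MR = MC: 81.5 − 5Q = 42.5 ⇒ Q = 7.8, P = 81.5 − 2.5·7.8 = 62.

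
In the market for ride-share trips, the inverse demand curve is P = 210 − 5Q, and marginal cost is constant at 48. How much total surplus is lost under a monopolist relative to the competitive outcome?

DWL = 656.1

Under competition P = MC = 48, so Q = (210 − 48)/5 = 32.4.
A monopolist chooses Q where MR = MC. MR = 210 − 10Q; setting this equal to 48 gives Q = 16.2 and P = 129.
DWL is the triangle between Q = 16.2 and Q = 32.4: ½·(32.4 − 16.2)·(129 − 48) = 656.1.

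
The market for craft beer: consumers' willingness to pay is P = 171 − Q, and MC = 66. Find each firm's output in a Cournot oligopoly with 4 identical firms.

q_i = 21

In a 4-firm Cournot equilibrium, symmetry and the first-order condition give q = (171 − 66)/(5) = 21. So Q = 84 and P = 87.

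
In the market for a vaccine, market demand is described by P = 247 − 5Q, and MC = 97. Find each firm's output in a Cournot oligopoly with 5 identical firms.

In a 5-firm Cournot equilibrium, symmetry and the first-order condition give q = (247 − 97)/(30) = 5. So Q = 25 and P = 122.

q_i = 5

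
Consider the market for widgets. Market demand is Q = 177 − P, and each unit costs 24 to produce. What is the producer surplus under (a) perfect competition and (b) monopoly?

Inverting demand: P = 177 − Q.
Under competition P = MC = 24, so Q = (177 − 24)/1 = 153.
PS = (24 − 24)·153 = 0.
Monopoly sets MR = MC: 177 − 2Q = 24 ⇒ Q = 76.5, P = 177 − 76.5 = 100.5.
PS = (100.5 − 24)·76.5 = 5852.25.

Competition: PS = 0; Monopoly: PS = 5852.25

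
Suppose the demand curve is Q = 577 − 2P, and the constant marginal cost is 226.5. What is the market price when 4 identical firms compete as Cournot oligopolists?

P = 238.9

Inverting demand: P = 288.5 − 0.5Q.
With 4 symmetric Cournot firms, each firm's FOC gives 288.5 − 2.5q = 226.5, so q = 24.8, Q = 4·24.8 = 99.2, and P = 238.9.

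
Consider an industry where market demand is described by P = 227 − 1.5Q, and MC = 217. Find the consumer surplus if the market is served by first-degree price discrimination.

With perfect price discrimination, output is the efficient level Q = 20/3 (where demand meets MC), but every buyer pays their willingness to pay: CS = 0 and PS = total surplus.
CS = 0.

CS = 0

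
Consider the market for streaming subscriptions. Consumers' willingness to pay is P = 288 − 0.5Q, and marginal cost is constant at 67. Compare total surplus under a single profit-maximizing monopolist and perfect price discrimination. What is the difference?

Monopoly sets MR = MC: 288 − Q = 67 ⇒ Q = 221, P = 288 − 0.5·221 = 177.5.
CS = ½·(288 − 177.5)·221 = 12210.25; PS = (177.5 − 67)·221 = 24420.5; TS = 36630.75.
With perfect price discrimination, output is the efficient level Q = 442 (where demand meets MC), but every buyer pays their willingness to pay: CS = 0 and PS = total surplus.
TS = 48841 (equal to competitive TS).
Change in total surplus: 48841 − 36630.75 = 12210.25.

TS rises by 12210.25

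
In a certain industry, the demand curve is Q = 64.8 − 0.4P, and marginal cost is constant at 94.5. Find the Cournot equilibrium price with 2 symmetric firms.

Inverting demand: P = 162 − 2.5Q.
Cournot with 2 identical firms: the symmetric best-response condition is 162 − 7.5q = 94.5. Each firm produces q = 9, total output Q = 18, price P = 117.

P = 117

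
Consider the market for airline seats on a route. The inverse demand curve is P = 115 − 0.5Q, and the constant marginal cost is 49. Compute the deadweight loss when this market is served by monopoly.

Perfect competition: P = MC = 49, so 115 − 0.5Q = 49 and Q = 132.
A monopolist chooses Q where MR = MC. MR = 115 − Q; setting this equal to 49 gives Q = 66 and P = 82.
DWL is the triangle between Q = 66 and Q = 132: ½·(132 − 66)·(82 − 49) = 1089.

DWL = 1089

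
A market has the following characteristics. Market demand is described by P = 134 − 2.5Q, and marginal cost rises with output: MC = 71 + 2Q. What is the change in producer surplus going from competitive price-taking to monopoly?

Under competition P = MC: 134 − 2.5Q = 71 + 2Q ⇒ Q = 14, P = 99.
PS = P·Q − VC(Q) = 99·14 − (71·14 + ½·2·14²) = 196.
A monopolist chooses Q where MR = MC. MR = 134 − 5Q; setting this equal to 71 + 2Q gives Q = 9 and P = 111.5.
PS = P·Q − VC(Q) = 111.5·9 − (71·9 + ½·2·9²) = 283.5.
Change in producer surplus: 283.5 − 196 = 87.5.

Producer surplus rises by 87.5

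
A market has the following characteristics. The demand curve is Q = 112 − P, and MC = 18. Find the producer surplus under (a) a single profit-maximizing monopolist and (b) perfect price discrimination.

Inverting demand: P = 112 − Q.
Monopoly sets MR = MC: 112 − 2Q = 18 ⇒ Q = 47, P = 112 − 47 = 65.
PS = (65 − 18)·47 = 2209.
A perfectly discriminating monopolist sells every unit with P(Q) ≥ MC(Q), so output equals the competitive quantity Q = 94. Each buyer pays their reservation price, so CS = 0 and the firm captures all surplus.
PS = ½·(112 − 18)·94 = 4418.

Monopoly: PS = 2209; Perfect PD: PS = 4418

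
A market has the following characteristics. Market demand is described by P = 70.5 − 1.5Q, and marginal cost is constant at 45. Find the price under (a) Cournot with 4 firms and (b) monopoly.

Cournot: P = 50.1; Monopoly: P = 57.75

Cournot with 4 identical firms: the symmetric best-response condition is 70.5 − 7.5q = 45. Each firm produces q = 3.4, total output Q = 13.6, price P = 50.1.
Monopoly sets MR = MC: 70.5 − 3Q = 45 ⇒ Q = 8.5, P = 70.5 − 1.5·8.5 = 57.75.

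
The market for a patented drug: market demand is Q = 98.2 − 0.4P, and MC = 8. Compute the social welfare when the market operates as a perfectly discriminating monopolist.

TS = 11281.25

Inverting demand: P = 245.5 − 2.5Q.
Under first-degree price discrimination the firm charges each unit its demand price and produces up to where P = MC, i.e. Q = 95. Consumer surplus is zero; producer surplus equals total surplus.
TS = 11281.25 (equal to competitive TS).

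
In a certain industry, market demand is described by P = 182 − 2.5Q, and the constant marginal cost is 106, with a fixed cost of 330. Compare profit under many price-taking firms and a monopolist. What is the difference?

π rises by 577.6

Under competition P = MC = 106, so Q = (182 − 106)/2.5 = 30.4.
Profit = (106 − 106)·30.4 − 330 = −330.
A monopolist chooses Q where MR = MC. MR = 182 − 5Q; setting this equal to 106 gives Q = 15.2 and P = 144.
Profit = (144 − 106)·15.2 − 330 = 247.6.
Change in profit: 247.6 − −330 = 577.6.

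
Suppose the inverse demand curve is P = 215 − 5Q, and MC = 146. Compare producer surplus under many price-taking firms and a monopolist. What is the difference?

PS rises by 238.05

Under competition P = MC = 146, so Q = (215 − 146)/5 = 13.8.
PS = (146 − 146)·13.8 = 0.
A monopolist chooses Q where MR = MC. MR = 215 − 10Q; setting this equal to 146 gives Q = 6.9 and P = 180.5.
PS = (180.5 − 146)·6.9 = 238.05.
Change in producer surplus: 238.05 − 0 = 238.05.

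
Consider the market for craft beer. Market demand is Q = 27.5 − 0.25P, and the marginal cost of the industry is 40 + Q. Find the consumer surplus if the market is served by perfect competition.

CS = 392

Inverting demand: P = 110 − 4Q.
Under competition P = MC: 110 − 4Q = 40 + Q ⇒ Q = 14, P = 54.
CS = ½·(110 − 54)·14 = 392.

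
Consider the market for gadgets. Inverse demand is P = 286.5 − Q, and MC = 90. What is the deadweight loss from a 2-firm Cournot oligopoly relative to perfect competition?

Perfect competition: P = MC = 90, so 286.5 − Q = 90 and Q = 196.5.
With 2 symmetric Cournot firms, each firm's FOC gives 286.5 − 3q = 90, so q = 65.5, Q = 2·65.5 = 131, and P = 155.5.
DWL is the triangle between Q = 131 and Q = 196.5: ½·(196.5 − 131)·(155.5 − 90) = 2145.125.

DWL = 2145.125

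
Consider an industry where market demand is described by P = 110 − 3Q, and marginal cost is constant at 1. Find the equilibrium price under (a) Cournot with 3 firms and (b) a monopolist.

Cournot with 3 identical firms: the symmetric best-response condition is 110 − 12q = 1. Each firm produces q = 109/12, total output Q = 27.25, price P = 28.25.
Monopoly sets MR = MC: 110 − 6Q = 1 ⇒ Q = 109/6, P = 110 − 3·109/6 = 55.5.

Cournot: P = 28.25; Monopoly: P = 55.5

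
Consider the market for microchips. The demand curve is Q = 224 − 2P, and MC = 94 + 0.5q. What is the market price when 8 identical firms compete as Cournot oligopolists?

Inverting demand: P = 112 − 0.5Q.
With 8 symmetric Cournot firms, each firm's FOC gives 112 − 4.5q = 94 + 0.5q, so q = 3.6, Q = 8·3.6 = 28.8, and P = 97.6.

P = 97.6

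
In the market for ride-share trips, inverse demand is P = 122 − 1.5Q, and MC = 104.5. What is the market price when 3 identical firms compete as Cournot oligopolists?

Cournot with 3 identical firms: the symmetric best-response condition is 122 − 6q = 104.5. Each firm produces q = 35/12, total output Q = 8.75, price P = 108.875.

P = 108.875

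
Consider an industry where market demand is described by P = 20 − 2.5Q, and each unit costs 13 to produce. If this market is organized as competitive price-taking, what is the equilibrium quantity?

Perfect competition: P = MC = 13, so 20 − 2.5Q = 13 and Q = 2.8.

Q = 2.8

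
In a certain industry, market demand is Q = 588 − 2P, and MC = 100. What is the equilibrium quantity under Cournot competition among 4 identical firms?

Inverting demand: P = 294 − 0.5Q.
Cournot with 4 identical firms: the symmetric best-response condition is 294 − 2.5q = 100. Each firm produces q = 77.6, total output Q = 310.4, price P = 138.8.

Q = 310.4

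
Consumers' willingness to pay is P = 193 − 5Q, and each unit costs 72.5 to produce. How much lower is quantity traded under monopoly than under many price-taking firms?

Under competition P = MC = 72.5, so Q = (193 − 72.5)/5 = 24.1.
Monopoly sets MR = MC: 193 − 10Q = 72.5 ⇒ Q = 12.05, P = 193 − 5·12.05 = 132.75.
Change in quantity traded: 12.05 − 24.1 = −12.05.

Quantity traded falls by 12.05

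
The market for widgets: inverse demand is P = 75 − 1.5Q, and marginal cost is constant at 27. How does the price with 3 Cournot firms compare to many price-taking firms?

In a 3-firm Cournot equilibrium, symmetry and the first-order condition give q = (75 − 27)/(6) = 8. So Q = 24 and P = 39.
Perfect competition: P = MC = 27, so 75 − 1.5Q = 27 and Q = 32.

Cournot: P = 39; Competition: P = 27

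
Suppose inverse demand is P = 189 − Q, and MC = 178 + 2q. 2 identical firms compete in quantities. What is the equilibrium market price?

With 2 symmetric Cournot firms, each firm's FOC gives 189 − 3q = 178 + 2q, so q = 2.2, Q = 2·2.2 = 4.4, and P = 184.6.

P = 184.6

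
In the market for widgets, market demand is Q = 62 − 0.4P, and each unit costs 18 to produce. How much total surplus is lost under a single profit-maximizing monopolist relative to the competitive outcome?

DWL = 938.45

Inverting demand: P = 155 − 2.5Q.
Perfect competition: P = MC = 18, so 155 − 2.5Q = 18 and Q = 54.8.
A monopolist chooses Q where MR = MC. MR = 155 − 5Q; setting this equal to 18 gives Q = 27.4 and P = 86.5.
DWL is the triangle between Q = 27.4 and Q = 54.8: ½·(54.8 − 27.4)·(86.5 − 18) = 938.45.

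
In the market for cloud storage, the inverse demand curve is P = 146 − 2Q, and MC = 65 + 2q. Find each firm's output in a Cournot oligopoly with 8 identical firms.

With 8 symmetric Cournot firms, each firm's FOC gives 146 − 18q = 65 + 2q, so q = 4.05, Q = 8·4.05 = 32.4, and P = 81.2.

q_i = 4.05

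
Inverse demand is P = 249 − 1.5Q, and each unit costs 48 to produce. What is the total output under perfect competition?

Competitive firms price at marginal cost: P = 48, giving Q = 134.

Q = 134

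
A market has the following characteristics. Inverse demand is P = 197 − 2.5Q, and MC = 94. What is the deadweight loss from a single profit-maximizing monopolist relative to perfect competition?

Competitive firms price at marginal cost: P = 94, giving Q = 41.2.
Monopoly sets MR = MC: 197 − 5Q = 94 ⇒ Q = 20.6, P = 197 − 2.5·20.6 = 145.5.
DWL is the triangle between Q = 20.6 and Q = 41.2: ½·(41.2 − 20.6)·(145.5 − 94) = 530.45.

DWL = 530.45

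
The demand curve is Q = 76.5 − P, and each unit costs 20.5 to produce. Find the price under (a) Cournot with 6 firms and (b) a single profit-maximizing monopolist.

Inverting demand: P = 76.5 − Q.
In a 6-firm Cournot equilibrium, symmetry and the first-order condition give q = (76.5 − 20.5)/(7) = 8. So Q = 48 and P = 28.5.
The monopolist equates marginal revenue to marginal cost: 76.5 − 2Q = 20.5, so Q = 28. From demand, P = 48.5.

Cournot: P = 28.5; Monopoly: P = 48.5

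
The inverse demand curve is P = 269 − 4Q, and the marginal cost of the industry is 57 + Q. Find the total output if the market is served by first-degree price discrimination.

Q = 42.4

With perfect price discrimination, output is the efficient level Q = 42.4 (where demand meets MC), but every buyer pays their willingness to pay: CS = 0 and PS = total surplus.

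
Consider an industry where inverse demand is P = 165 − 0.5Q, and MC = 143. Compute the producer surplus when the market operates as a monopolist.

PS = 242

The monopolist equates marginal revenue to marginal cost: 165 − Q = 143, so Q = 22. From demand, P = 154.
PS = (154 − 143)·22 = 242.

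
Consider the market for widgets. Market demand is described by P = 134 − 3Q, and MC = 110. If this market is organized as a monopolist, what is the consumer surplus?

The monopolist equates marginal revenue to marginal cost: 134 − 6Q = 110, so Q = 4. From demand, P = 122.
CS = ½·(134 − 122)·4 = 24.

CS = 24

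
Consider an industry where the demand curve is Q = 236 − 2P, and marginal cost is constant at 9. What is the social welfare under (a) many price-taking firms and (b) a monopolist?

Competition: TS = 11881; Monopoly: TS = 8910.75

Inverting demand: P = 118 − 0.5Q.
Perfect competition: P = MC = 9, so 118 − 0.5Q = 9 and Q = 218.
CS = ½·(118 − 9)·218 = 11881; PS = (9 − 9)·218 = 0; TS = 11881.
A monopolist chooses Q where MR = MC. MR = 118 − Q; setting this equal to 9 gives Q = 109 and P = 63.5.
CS = ½·(118 − 63.5)·109 = 2970.25; PS = (63.5 − 9)·109 = 5940.5; TS = 8910.75.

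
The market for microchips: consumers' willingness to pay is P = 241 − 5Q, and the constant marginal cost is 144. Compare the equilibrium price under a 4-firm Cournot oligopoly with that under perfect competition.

Cournot with 4 identical firms: the symmetric best-response condition is 241 − 25q = 144. Each firm produces q = 3.88, total output Q = 15.52, price P = 163.4.
Under competition P = MC = 144, so Q = (241 − 144)/5 = 19.4.

Cournot: P = 163.4; Competition: P = 144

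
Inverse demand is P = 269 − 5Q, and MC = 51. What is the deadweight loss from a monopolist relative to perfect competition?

Perfect competition: P = MC = 51, so 269 − 5Q = 51 and Q = 43.6.
Monopoly sets MR = MC: 269 − 10Q = 51 ⇒ Q = 21.8, P = 269 − 5·21.8 = 160.
DWL is the triangle between Q = 21.8 and Q = 43.6: ½·(43.6 − 21.8)·(160 − 51) = 1188.1.

DWL = 1188.1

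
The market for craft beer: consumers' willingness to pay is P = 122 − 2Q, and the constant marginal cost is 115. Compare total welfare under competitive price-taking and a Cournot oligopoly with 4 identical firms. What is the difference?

Perfect competition: P = MC = 115, so 122 − 2Q = 115 and Q = 3.5.
CS = ½·(122 − 115)·3.5 = 12.25; PS = (115 − 115)·3.5 = 0; TS = 12.25.
With 4 symmetric Cournot firms, each firm's FOC gives 122 − 10q = 115, so q = 0.7, Q = 4·0.7 = 2.8, and P = 116.4.
CS = ½·(122 − 116.4)·2.8 = 7.84; PS = (116.4 − 115)·2.8 = 3.92; TS = 11.76.
Change in total welfare: 11.76 − 12.25 = −0.49.

TS falls by 0.49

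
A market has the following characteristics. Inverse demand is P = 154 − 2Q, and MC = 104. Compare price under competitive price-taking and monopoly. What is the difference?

Price rises by 25

Under competition P = MC = 104, so Q = (154 − 104)/2 = 25.
Monopoly sets MR = MC: 154 − 4Q = 104 ⇒ Q = 12.5, P = 154 − 2·12.5 = 129.
Change in price: 129 − 104 = 25.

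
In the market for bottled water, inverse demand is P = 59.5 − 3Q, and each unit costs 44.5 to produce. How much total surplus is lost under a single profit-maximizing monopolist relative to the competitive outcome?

Perfect competition: P = MC = 44.5, so 59.5 − 3Q = 44.5 and Q = 5.
The monopolist equates marginal revenue to marginal cost: 59.5 − 6Q = 44.5, so Q = 2.5. From demand, P = 52.
DWL is the triangle between Q = 2.5 and Q = 5: ½·(5 − 2.5)·(52 − 44.5) = 9.375.

DWL = 9.375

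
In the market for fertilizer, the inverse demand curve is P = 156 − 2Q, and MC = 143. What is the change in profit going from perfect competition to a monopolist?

Profit rises by 21.125

Under competition P = MC = 143, so Q = (156 − 143)/2 = 6.5.
Profit = (143 − 143)·6.5 = 0.
The monopolist equates marginal revenue to marginal cost: 156 − 4Q = 143, so Q = 3.25. From demand, P = 149.5.
Profit = (149.5 − 143)·3.25 = 21.125.
Change in profit: 21.125 − 0 = 21.125.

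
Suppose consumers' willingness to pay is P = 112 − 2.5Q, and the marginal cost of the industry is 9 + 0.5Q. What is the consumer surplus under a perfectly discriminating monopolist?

CS = 0

A perfectly discriminating monopolist sells every unit with P(Q) ≥ MC(Q), so output equals the competitive quantity Q = 103/3. Each buyer pays their reservation price, so CS = 0 and the firm captures all surplus.
CS = 0.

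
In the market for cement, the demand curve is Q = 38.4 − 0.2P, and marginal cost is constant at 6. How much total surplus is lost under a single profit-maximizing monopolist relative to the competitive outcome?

DWL = 864.9

Inverting demand: P = 192 − 5Q.
Under competition P = MC = 6, so Q = (192 − 6)/5 = 37.2.
A monopolist chooses Q where MR = MC. MR = 192 − 10Q; setting this equal to 6 gives Q = 18.6 and P = 99.
DWL is the triangle between Q = 18.6 and Q = 37.2: ½·(37.2 − 18.6)·(99 − 6) = 864.9.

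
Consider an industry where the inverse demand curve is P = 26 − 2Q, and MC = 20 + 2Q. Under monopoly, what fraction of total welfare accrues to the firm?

PS/TS = 0.75

The monopolist equates marginal revenue to marginal cost: 26 − 4Q = 20 + 2Q, so Q = 1. From demand, P = 24.
CS = ½·(26 − 24)·1 = 1.
PS = P·Q − VC(Q) = 24·1 − (20·1 + ½·2·1²) = 3.
Share captured = PS/TS = 3/4 = 0.75.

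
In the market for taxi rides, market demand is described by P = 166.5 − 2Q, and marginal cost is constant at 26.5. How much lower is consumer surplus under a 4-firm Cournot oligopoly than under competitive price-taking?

Under competition P = MC = 26.5, so Q = (166.5 − 26.5)/2 = 70.
CS = ½·(166.5 − 26.5)·70 = 4900.
With 4 symmetric Cournot firms, each firm's FOC gives 166.5 − 10q = 26.5, so q = 14, Q = 4·14 = 56, and P = 54.5.
CS = ½·(166.5 − 54.5)·56 = 3136.
Change in consumer surplus: 3136 − 4900 = −1764.

CS falls by 1764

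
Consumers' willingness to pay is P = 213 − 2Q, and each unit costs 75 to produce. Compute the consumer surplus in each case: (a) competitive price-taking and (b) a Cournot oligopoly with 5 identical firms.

Perfect competition: P = MC = 75, so 213 − 2Q = 75 and Q = 69.
CS = ½·(213 − 75)·69 = 4761.
In a 5-firm Cournot equilibrium, symmetry and the first-order condition give q = (213 − 75)/(12) = 11.5. So Q = 57.5 and P = 98.
CS = ½·(213 − 98)·57.5 = 3306.25.

Competition: CS = 4761; Cournot: CS = 3306.25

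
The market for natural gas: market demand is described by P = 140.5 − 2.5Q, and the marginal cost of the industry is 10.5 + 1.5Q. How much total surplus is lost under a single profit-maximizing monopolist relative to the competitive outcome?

Competitive equilibrium sets price equal to marginal cost: 140.5 − 2.5Q = 10.5 + 1.5Q, so Q = 32.5 and P = 59.25.
Monopoly sets MR = MC: 140.5 − 5Q = 10.5 + 1.5Q ⇒ Q = 20, P = 140.5 − 2.5·20 = 90.5.
CS = ½·(140.5 − 59.25)·32.5 = 21125/16; PS = (59.25·32.5 − 10.5·32.5 − ½·1.5·32.5²) = 12675/16; TS = 2112.5.
CS = ½·(140.5 − 90.5)·20 = 500; PS = (90.5·20 − 10.5·20 − ½·1.5·20²) = 1300; TS = 1800.
DWL = 2112.5 − 1800 = 312.5.

DWL = 312.5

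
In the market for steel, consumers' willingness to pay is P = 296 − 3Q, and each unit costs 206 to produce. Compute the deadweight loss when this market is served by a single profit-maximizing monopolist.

DWL = 337.5

Perfect competition: P = MC = 206, so 296 − 3Q = 206 and Q = 30.
Monopoly sets MR = MC: 296 − 6Q = 206 ⇒ Q = 15, P = 296 − 3·15 = 251.
DWL is the triangle between Q = 15 and Q = 30: ½·(30 − 15)·(251 − 206) = 337.5.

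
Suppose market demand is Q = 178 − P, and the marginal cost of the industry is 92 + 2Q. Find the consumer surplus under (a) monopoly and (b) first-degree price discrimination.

Monopoly: CS = 231.125; Perfect PD: CS = 0

Inverting demand: P = 178 − Q.
A monopolist chooses Q where MR = MC. MR = 178 − 2Q; setting this equal to 92 + 2Q gives Q = 21.5 and P = 156.5.
CS = ½·(178 − 156.5)·21.5 = 231.125.
Under first-degree price discrimination the firm charges each unit its demand price and produces up to where P = MC, i.e. Q = 86/3. Consumer surplus is zero; producer surplus equals total surplus.
CS = 0.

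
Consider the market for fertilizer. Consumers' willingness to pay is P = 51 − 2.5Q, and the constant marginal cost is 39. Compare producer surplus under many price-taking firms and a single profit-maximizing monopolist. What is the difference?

Competitive firms price at marginal cost: P = 39, giving Q = 4.8.
PS = (39 − 39)·4.8 = 0.
Monopoly sets MR = MC: 51 − 5Q = 39 ⇒ Q = 2.4, P = 51 − 2.5·2.4 = 45.
PS = (45 − 39)·2.4 = 14.4.
Change in producer surplus: 14.4 − 0 = 14.4.

PS rises by 14.4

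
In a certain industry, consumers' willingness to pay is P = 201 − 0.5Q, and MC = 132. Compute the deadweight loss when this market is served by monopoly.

Perfect competition: P = MC = 132, so 201 − 0.5Q = 132 and Q = 138.
Monopoly sets MR = MC: 201 − Q = 132 ⇒ Q = 69, P = 201 − 0.5·69 = 166.5.
DWL is the triangle between Q = 69 and Q = 138: ½·(138 − 69)·(166.5 − 132) = 1190.25.

DWL = 1190.25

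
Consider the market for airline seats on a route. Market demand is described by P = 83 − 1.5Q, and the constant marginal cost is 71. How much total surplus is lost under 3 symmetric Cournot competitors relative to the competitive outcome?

Competitive firms price at marginal cost: P = 71, giving Q = 8.
In a 3-firm Cournot equilibrium, symmetry and the first-order condition give q = (83 − 71)/(6) = 2. So Q = 6 and P = 74.
DWL is the triangle between Q = 6 and Q = 8: ½·(8 − 6)·(74 − 71) = 3.

DWL = 3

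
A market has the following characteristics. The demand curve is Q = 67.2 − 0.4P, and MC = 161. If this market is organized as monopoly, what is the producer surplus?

Inverting demand: P = 168 − 2.5Q.
The monopolist equates marginal revenue to marginal cost: 168 − 5Q = 161, so Q = 1.4. From demand, P = 164.5.
PS = (164.5 − 161)·1.4 = 4.9.

PS = 4.9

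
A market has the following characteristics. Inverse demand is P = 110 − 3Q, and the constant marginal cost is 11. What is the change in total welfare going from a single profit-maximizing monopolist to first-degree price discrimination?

Total welfare rises by 408.375

Monopoly sets MR = MC: 110 − 6Q = 11 ⇒ Q = 16.5, P = 110 − 3·16.5 = 60.5.
CS = ½·(110 − 60.5)·16.5 = 408.375; PS = (60.5 − 11)·16.5 = 816.75; TS = 1225.125.
A perfectly discriminating monopolist sells every unit with P(Q) ≥ MC(Q), so output equals the competitive quantity Q = 33. Each buyer pays their reservation price, so CS = 0 and the firm captures all surplus.
TS = 1633.5 (equal to competitive TS).
Change in total welfare: 1633.5 − 1225.125 = 408.375.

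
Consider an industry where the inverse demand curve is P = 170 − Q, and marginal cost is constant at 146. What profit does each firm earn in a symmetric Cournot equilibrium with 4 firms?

π_i = 23.04

With 4 symmetric Cournot firms, each firm's FOC gives 170 − 5q = 146, so q = 4.8, Q = 4·4.8 = 19.2, and P = 150.8.
Each firm's profit = (150.8 − 146)·4.8 = 23.04.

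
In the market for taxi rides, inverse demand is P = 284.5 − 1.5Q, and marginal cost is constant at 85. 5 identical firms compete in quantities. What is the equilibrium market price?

P = 118.25

Cournot with 5 identical firms: the symmetric best-response condition is 284.5 − 9q = 85. Each firm produces q = 133/6, total output Q = 665/6, price P = 118.25.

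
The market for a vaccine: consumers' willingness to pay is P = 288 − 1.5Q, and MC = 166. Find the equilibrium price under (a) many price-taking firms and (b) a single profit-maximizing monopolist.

Competition: P = 166; Monopoly: P = 227

Perfect competition: P = MC = 166, so 288 − 1.5Q = 166 and Q = 244/3.
A monopolist chooses Q where MR = MC. MR = 288 − 3Q; setting this equal to 166 gives Q = 122/3 and P = 227.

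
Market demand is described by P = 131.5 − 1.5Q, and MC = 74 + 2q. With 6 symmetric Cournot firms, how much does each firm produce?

q_i = 4.6

Cournot with 6 identical firms: the symmetric best-response condition is 131.5 − 10.5q = 74 + 2q. Each firm produces q = 4.6, total output Q = 27.6, price P = 90.1.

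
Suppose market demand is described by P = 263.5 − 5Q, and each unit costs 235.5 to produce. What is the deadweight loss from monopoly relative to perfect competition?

DWL = 19.6

Competitive firms price at marginal cost: P = 235.5, giving Q = 5.6.
A monopolist chooses Q where MR = MC. MR = 263.5 − 10Q; setting this equal to 235.5 gives Q = 2.8 and P = 249.5.
DWL is the triangle between Q = 2.8 and Q = 5.6: ½·(5.6 − 2.8)·(249.5 − 235.5) = 19.6.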